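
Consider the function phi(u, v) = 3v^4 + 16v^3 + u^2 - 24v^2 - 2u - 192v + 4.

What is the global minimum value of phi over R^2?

-301

phi(u,v) separates as P(u) + Q(v) + 4, so its minimum is min P + min Q + 4.
P'(u) = 2u - 2 vanishes at u ∈ {1}; Q'(v) = 12(v - 2)(v + 2)(v + 4) vanishes at v ∈ {-4, -2, 2}.
Local minima of P (where P''>0): P(1)=-1. Local minima of Q: Q(-4)=128, Q(2)=-304.
So the global minimum of phi is P(1) + Q(2) + 4 = -1 − 304 + 4 = -301, attained at (1, 2).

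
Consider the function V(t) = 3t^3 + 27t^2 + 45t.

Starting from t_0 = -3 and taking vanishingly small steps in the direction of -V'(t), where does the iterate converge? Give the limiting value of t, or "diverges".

V'(t) = 9(t + 1)(t + 5), so V'(-3) = -36.
Gradient descent moves in the -V' direction, i.e. t is increasing.
The nearest critical point in that direction is t = -1, where V'' = 36 > 0 (a local minimum). The iterate converges there.

-1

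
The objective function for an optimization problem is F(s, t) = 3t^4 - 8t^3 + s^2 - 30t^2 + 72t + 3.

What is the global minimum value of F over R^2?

-149

F(s,t) separates as P(s) + Q(t) + 3, so its minimum is min P + min Q + 3.
P'(s) = 2s vanishes at s ∈ {0}; Q'(t) = 12(t - 3)(t - 1)(t + 2) vanishes at t ∈ {-2, 1, 3}.
Local minima of P (where P''>0): P(0)=0. Local minima of Q: Q(-2)=-152, Q(3)=-27.
So the global minimum of F is P(0) + Q(-2) + 3 = 0 − 152 + 3 = -149, attained at (0, -2).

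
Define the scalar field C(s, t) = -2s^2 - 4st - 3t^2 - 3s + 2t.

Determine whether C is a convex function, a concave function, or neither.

C is quadratic, so its Hessian is the constant matrix H = [[-4, -4], [-4, -6]].
det(H) = 8, tr(H) = -10.
det(H) > 0 and tr(H) < 0, so H is negative definite everywhere: concave.

concave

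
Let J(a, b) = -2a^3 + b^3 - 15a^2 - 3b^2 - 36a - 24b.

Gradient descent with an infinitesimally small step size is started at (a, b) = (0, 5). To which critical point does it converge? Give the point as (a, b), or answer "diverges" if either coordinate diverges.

J is separable, so gradient descent decouples: a follows -∂J/∂a, b follows -∂J/∂b.
∂J/∂a = -6(a + 2)(a + 3); at a=0 this is -36, so a increases.
∂J/∂b = 3(b - 4)(b + 2); at b=5 this is 21, so b decreases.
The a-coordinate has no critical point in that direction and runs off to infinity.

diverges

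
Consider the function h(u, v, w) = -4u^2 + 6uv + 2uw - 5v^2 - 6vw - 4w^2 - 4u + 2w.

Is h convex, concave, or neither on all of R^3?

concave

h is quadratic, so its Hessian is the constant matrix H = [[-8, 6, 2], [6, -10, -6], [2, -6, -8]].
Leading principal minors: -8, 44, -168.
Signs alternate −, +, − ⇒ H ≺ 0 ⇒ concave.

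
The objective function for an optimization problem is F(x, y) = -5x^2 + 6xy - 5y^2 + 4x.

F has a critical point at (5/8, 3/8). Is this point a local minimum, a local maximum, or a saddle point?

The Hessian of F is constant: H = [[-10, 6], [6, -10]].
det(H) = (-10)·(-10) − 6² = 64.
det(H) > 0 and tr(H) = -20 < 0, so H is negative definite and the point is a local maximum.

local maximum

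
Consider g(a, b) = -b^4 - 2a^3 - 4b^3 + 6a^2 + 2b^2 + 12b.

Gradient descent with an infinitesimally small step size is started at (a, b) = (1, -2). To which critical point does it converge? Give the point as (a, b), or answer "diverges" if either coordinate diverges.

(0, -1)

g is separable, so gradient descent decouples: a follows -∂g/∂a, b follows -∂g/∂b.
∂g/∂a = -6a(a - 2); at a=1 this is 6, so a decreases.
∂g/∂b = -4(b - 1)(b + 1)(b + 3); at b=-2 this is -12, so b increases.
a converges to its nearest critical value 0 (a local min of the a-part); b converges to -1. The iterate converges to (0, -1).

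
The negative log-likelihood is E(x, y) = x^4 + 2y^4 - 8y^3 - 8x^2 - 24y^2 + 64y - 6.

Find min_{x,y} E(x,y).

-150

E(x,y) separates as P(x) + Q(y) − 6, so its minimum is min P + min Q − 6.
P'(x) = 4x(x - 2)(x + 2) vanishes at x ∈ {-2, 0, 2}; Q'(y) = 8(y - 4)(y - 1)(y + 2) vanishes at y ∈ {-2, 1, 4}.
Local minima of P (where P''>0): P(-2)=-16, P(2)=-16. Local minima of Q: Q(-2)=-128, Q(4)=-128.
So the global minimum of E is P(-2) + Q(-2) − 6 = -16 − 128 − 6 = -150, attained at (-2, -2).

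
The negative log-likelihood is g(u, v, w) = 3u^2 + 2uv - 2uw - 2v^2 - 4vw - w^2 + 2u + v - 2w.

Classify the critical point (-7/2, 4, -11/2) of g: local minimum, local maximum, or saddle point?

The Hessian is constant: H = [[6, 2, -2], [2, -4, -4], [-2, -4, -2]].
Leading principal minors: Δ₁ = 6, Δ₂ = -28, Δ₃ = 8.
The minors fit neither the all-positive nor the alternating-sign pattern, so H is indefinite: a saddle point.

saddle point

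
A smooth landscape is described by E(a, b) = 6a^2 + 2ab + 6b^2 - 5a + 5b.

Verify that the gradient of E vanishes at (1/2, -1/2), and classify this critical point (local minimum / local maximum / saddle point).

local minimum

∇E = (12a + 2b - 5, 2a + 12b + 5); substituting (1/2, -1/2) gives ∇E = (0, 0), so (1/2, -1/2) is indeed a critical point.
The Hessian of E is constant: H = [[12, 2], [2, 12]].
det(H) = 12·12 − 2² = 140.
det(H) > 0 and tr(H) = 24 > 0, so H is positive definite and the point is a local minimum.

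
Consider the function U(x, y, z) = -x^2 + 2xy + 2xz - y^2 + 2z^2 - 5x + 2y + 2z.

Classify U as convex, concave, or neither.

neither

U is quadratic, so its Hessian is the constant matrix H = [[-2, 2, 2], [2, -2, 0], [2, 0, 4]].
Leading principal minors: -2, 0, 8.
Neither pattern holds ⇒ H is indefinite ⇒ neither convex nor concave.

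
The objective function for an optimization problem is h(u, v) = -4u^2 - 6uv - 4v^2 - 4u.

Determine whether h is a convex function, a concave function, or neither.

h is quadratic, so its Hessian is the constant matrix H = [[-8, -6], [-6, -8]].
det(H) = 28, tr(H) = -16.
det(H) > 0 and tr(H) < 0, so H is negative definite everywhere: concave.

concave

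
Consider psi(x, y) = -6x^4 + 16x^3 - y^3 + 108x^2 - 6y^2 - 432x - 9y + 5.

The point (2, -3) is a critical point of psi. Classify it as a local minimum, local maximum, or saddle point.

The mixed partial ∂²psi/∂x∂y is 0, so the Hessian at any point is diag(psi_xx, psi_yy) = diag(24(-3x^2 + 4x + 9), -6(y + 2)).
At (2, -3): H = diag(120, 6).
Both eigenvalues are positive, so H is positive definite: a local minimum.

local minimum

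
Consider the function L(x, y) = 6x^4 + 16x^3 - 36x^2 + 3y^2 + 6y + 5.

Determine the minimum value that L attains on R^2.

L(x,y) separates as P(x) + Q(y) + 5, so its minimum is min P + min Q + 5.
P'(x) = 24x(x - 1)(x + 3) vanishes at x ∈ {-3, 0, 1}; Q'(y) = 6y + 6 vanishes at y ∈ {-1}.
Local minima of P (where P''>0): P(-3)=-270, P(1)=-14. Local minima of Q: Q(-1)=-3.
So the global minimum of L is P(-3) + Q(-1) + 5 = -270 − 3 + 5 = -268, attained at (-3, -1).

-268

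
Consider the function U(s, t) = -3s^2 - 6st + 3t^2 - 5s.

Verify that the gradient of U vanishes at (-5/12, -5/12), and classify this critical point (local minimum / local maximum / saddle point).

∇U = (-6s - 6t - 5, -6s + 6t); substituting (-5/12, -5/12) gives ∇U = (0, 0), so (-5/12, -5/12) is indeed a critical point.
The Hessian of U is constant: H = [[-6, -6], [-6, 6]].
det(H) = (-6)·6 − (-6)² = -72.
Since det(H) < 0, H is indefinite and the critical point is a saddle point.

saddle point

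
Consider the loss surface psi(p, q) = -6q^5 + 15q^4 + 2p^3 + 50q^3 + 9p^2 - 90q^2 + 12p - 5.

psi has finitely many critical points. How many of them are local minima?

psi separates as a function of p plus a function of q, so ∇psi=0 decouples.
∂psi/∂p = 6(p + 1)(p + 2) = 0 at p ∈ {-2, -1}; ∂psi/∂q = -30q(q - 3)(q - 1)(q + 2) = 0 at q ∈ {-2, 0, 1, 3}.
The Hessian is diagonal: diag(psi_pp, psi_qq). Second derivatives: psi_pp(-2)=-6, psi_pp(-1)=6; psi_qq(-2)=900, psi_qq(0)=-180, psi_qq(1)=180, psi_qq(3)=-900.
Local minima occur where both diagonal entries positive: (-1, -2), (-1, 1). Count: 2.

2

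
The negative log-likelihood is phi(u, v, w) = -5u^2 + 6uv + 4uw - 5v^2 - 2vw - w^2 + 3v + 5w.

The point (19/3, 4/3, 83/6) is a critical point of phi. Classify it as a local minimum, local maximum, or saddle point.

The Hessian is constant: H = [[-10, 6, 4], [6, -10, -2], [4, -2, -2]].
Leading principal minors: Δ₁ = -10, Δ₂ = 64, Δ₃ = -24.
The minors alternate sign starting negative (−, +, −), so H is negative definite: a local maximum.

local maximum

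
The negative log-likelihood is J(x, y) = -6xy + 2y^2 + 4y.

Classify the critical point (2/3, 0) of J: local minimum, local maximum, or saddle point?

saddle point

The Hessian of J is constant: H = [[0, -6], [-6, 4]].
det(H) = 0·4 − (-6)² = -36.
Since det(H) < 0, H is indefinite and the critical point is a saddle point.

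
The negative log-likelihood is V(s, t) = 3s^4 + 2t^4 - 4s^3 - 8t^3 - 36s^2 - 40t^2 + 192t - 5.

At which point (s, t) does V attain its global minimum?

V(s,t) separates as P(s) + Q(t) − 5, so its minimum is min P + min Q − 5.
P'(s) = 12s(s - 3)(s + 2) vanishes at s ∈ {-2, 0, 3}; Q'(t) = 8(t - 4)(t - 2)(t + 3) vanishes at t ∈ {-3, 2, 4}.
Local minima of P (where P''>0): P(-2)=-64, P(3)=-189. Local minima of Q: Q(-3)=-558, Q(4)=128.
So the global minimum of V is P(3) + Q(-3) − 5 = -189 − 558 − 5 = -752, attained at (3, -3).

(3, -3)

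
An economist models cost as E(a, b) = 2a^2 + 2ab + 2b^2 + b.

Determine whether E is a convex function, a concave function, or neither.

E is quadratic, so its Hessian is the constant matrix H = [[4, 2], [2, 4]].
det(H) = 12, tr(H) = 8.
det(H) > 0 and tr(H) > 0, so H is positive definite everywhere: convex.

convex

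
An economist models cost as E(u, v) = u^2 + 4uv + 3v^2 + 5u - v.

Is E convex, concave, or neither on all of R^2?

neither

E is quadratic, so its Hessian is the constant matrix H = [[2, 4], [4, 6]].
det(H) = -4, tr(H) = 8.
det(H) < 0, so H is indefinite: neither convex nor concave.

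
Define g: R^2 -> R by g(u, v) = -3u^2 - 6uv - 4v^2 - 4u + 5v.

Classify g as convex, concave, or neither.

g is quadratic, so its Hessian is the constant matrix H = [[-6, -6], [-6, -8]].
det(H) = 12, tr(H) = -14.
det(H) > 0 and tr(H) < 0, so H is negative definite everywhere: concave.

concave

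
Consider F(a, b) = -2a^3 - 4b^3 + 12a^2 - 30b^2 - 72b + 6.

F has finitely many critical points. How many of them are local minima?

F separates as a function of a plus a function of b, so ∇F=0 decouples.
∂F/∂a = -6a(a - 4) = 0 at a ∈ {0, 4}; ∂F/∂b = -12(b + 2)(b + 3) = 0 at b ∈ {-3, -2}.
The Hessian is diagonal: diag(F_aa, F_bb). Second derivatives: F_aa(0)=24, F_aa(4)=-24; F_bb(-3)=12, F_bb(-2)=-12.
Local minima occur where both diagonal entries positive: (0, -3). Count: 1.

1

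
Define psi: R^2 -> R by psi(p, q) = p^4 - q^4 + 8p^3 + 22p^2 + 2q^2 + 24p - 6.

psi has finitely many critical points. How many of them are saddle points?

psi separates as a function of p plus a function of q, so ∇psi=0 decouples.
∂psi/∂p = 4(p + 1)(p + 2)(p + 3) = 0 at p ∈ {-3, -2, -1}; ∂psi/∂q = -4q(q - 1)(q + 1) = 0 at q ∈ {-1, 0, 1}.
The Hessian is diagonal: diag(psi_pp, psi_qq). Second derivatives: psi_pp(-3)=8, psi_pp(-2)=-4, psi_pp(-1)=8; psi_qq(-1)=-8, psi_qq(0)=4, psi_qq(1)=-8.
Saddle points occur where the two diagonal entries have opposite signs: (-3, -1), (-3, 1), (-2, 0), (-1, -1), (-1, 1). Count: 5.

5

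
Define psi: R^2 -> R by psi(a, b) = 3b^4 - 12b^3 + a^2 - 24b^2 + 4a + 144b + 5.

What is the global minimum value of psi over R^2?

-239

psi(a,b) separates as P(a) + Q(b) + 5, so its minimum is min P + min Q + 5.
P'(a) = 2a + 4 vanishes at a ∈ {-2}; Q'(b) = 12(b - 3)(b - 2)(b + 2) vanishes at b ∈ {-2, 2, 3}.
Local minima of P (where P''>0): P(-2)=-4. Local minima of Q: Q(-2)=-240, Q(3)=135.
So the global minimum of psi is P(-2) + Q(-2) + 5 = -4 − 240 + 5 = -239, attained at (-2, -2).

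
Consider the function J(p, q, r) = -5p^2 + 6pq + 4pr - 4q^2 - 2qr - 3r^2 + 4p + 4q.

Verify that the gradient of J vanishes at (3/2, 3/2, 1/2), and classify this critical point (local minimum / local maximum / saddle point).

local maximum

∇J = (-10p + 6q + 4r + 4, 6p - 8q - 2r + 4, 4p - 2q - 6r); substituting (3/2, 3/2, 1/2) gives ∇J = (0, 0, 0), so (3/2, 3/2, 1/2) is indeed a critical point.
The Hessian is constant: H = [[-10, 6, 4], [6, -8, -2], [4, -2, -6]].
Leading principal minors: Δ₁ = -10, Δ₂ = 44, Δ₃ = -192.
The minors alternate sign starting negative (−, +, −), so H is negative definite: a local maximum.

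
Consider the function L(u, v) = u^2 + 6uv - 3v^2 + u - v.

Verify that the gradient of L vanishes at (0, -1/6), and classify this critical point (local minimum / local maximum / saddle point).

saddle point

∇L = (2u + 6v + 1, 6u - 6v - 1); substituting (0, -1/6) gives ∇L = (0, 0), so (0, -1/6) is indeed a critical point.
The Hessian of L is constant: H = [[2, 6], [6, -6]].
det(H) = 2·(-6) − 6² = -48.
Since det(H) < 0, H is indefinite and the critical point is a saddle point.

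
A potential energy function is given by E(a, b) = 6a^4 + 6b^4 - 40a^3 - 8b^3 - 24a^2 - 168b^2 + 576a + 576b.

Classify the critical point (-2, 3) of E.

local minimum

The mixed partial ∂²E/∂a∂b is 0, so the Hessian at any point is diag(E_aa, E_bb) = diag(24(3a^2 - 10a - 2), 24(3b^2 - 2b - 14)).
At (-2, 3): H = diag(720, 168).
Both eigenvalues are positive, so H is positive definite: a local minimum.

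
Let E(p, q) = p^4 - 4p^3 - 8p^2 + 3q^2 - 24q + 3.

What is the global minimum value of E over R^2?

E(p,q) separates as A(p) + B(q) + 3, so its minimum is min A + min B + 3.
A'(p) = 4p(p - 4)(p + 1) vanishes at p ∈ {-1, 0, 4}; B'(q) = 6q - 24 vanishes at q ∈ {4}.
Local minima of A (where A''>0): A(-1)=-3, A(4)=-128. Local minima of B: B(4)=-48.
So the global minimum of E is A(4) + B(4) + 3 = -128 − 48 + 3 = -173, attained at (4, 4).

-173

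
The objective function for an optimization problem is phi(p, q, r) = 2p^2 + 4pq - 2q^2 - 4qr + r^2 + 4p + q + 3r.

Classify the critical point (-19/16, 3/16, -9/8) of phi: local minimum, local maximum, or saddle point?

saddle point

The Hessian is constant: H = [[4, 4, 0], [4, -4, -4], [0, -4, 2]].
Leading principal minors: Δ₁ = 4, Δ₂ = -32, Δ₃ = -128.
The minors fit neither the all-positive nor the alternating-sign pattern, so H is indefinite: a saddle point.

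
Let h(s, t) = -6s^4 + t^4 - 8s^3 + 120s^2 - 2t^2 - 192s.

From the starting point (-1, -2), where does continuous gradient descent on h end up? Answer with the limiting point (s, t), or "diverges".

(1, -1)

h is separable, so gradient descent decouples: s follows -∂h/∂s, t follows -∂h/∂t.
∂h/∂s = -24(s - 2)(s - 1)(s + 4); at s=-1 this is -432, so s increases.
∂h/∂t = 4t(t - 1)(t + 1); at t=-2 this is -24, so t increases.
s converges to its nearest critical value 1 (a local min of the s-part); t converges to -1. The iterate converges to (1, -1).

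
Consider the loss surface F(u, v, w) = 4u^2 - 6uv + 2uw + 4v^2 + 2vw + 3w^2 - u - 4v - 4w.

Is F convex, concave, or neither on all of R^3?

F is quadratic, so its Hessian is the constant matrix H = [[8, -6, 2], [-6, 8, 2], [2, 2, 6]].
Leading principal minors: 8, 28, 56.
All positive ⇒ H ≻ 0 ⇒ convex.

convex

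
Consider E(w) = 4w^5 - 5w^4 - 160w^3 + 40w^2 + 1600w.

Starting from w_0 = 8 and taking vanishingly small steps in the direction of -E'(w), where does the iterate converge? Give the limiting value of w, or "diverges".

5

E'(w) = 20(w - 5)(w - 2)(w + 2)(w + 4), so E'(8) = 43200.
Gradient descent moves in the -E' direction, i.e. w is decreasing.
The nearest critical point in that direction is w = 5, where E'' = 3780 > 0 (a local minimum). The iterate converges there.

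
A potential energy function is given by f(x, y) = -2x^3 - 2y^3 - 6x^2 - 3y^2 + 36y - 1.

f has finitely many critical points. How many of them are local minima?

f separates as a function of x plus a function of y, so ∇f=0 decouples.
∂f/∂x = -6x(x + 2) = 0 at x ∈ {-2, 0}; ∂f/∂y = -6(y - 2)(y + 3) = 0 at y ∈ {-3, 2}.
The Hessian is diagonal: diag(f_xx, f_yy). Second derivatives: f_xx(-2)=12, f_xx(0)=-12; f_yy(-3)=30, f_yy(2)=-30.
Local minima occur where both diagonal entries positive: (-2, -3). Count: 1.

1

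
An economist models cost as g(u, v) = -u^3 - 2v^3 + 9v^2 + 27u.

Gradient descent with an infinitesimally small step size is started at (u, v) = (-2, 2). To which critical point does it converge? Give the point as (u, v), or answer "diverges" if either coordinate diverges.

(-3, 0)

g is separable, so gradient descent decouples: u follows -∂g/∂u, v follows -∂g/∂v.
∂g/∂u = -3(u - 3)(u + 3); at u=-2 this is 15, so u decreases.
∂g/∂v = -6v(v - 3); at v=2 this is 12, so v decreases.
u converges to its nearest critical value -3 (a local min of the u-part); v converges to 0. The iterate converges to (-3, 0).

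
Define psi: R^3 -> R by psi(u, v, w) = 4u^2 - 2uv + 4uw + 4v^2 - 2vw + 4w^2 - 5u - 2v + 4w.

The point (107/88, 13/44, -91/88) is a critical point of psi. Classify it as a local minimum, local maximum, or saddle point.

The Hessian is constant: H = [[8, -2, 4], [-2, 8, -2], [4, -2, 8]].
Leading principal minors: Δ₁ = 8, Δ₂ = 60, Δ₃ = 352.
All leading minors are positive, so H is positive definite: a local minimum.

local minimum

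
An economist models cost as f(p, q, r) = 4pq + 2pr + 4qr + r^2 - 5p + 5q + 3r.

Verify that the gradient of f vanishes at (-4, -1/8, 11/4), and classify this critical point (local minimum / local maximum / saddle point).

∇f = (4q + 2r - 5, 4p + 4r + 5, 2p + 4q + 2r + 3); substituting (-4, -1/8, 11/4) gives ∇f = (0, 0, 0), so (-4, -1/8, 11/4) is indeed a critical point.
The Hessian is constant: H = [[0, 4, 2], [4, 0, 4], [2, 4, 2]].
Leading principal minors: Δ₁ = 0, Δ₂ = -16, Δ₃ = 32.
The minors fit neither the all-positive nor the alternating-sign pattern, so H is indefinite: a saddle point.

saddle point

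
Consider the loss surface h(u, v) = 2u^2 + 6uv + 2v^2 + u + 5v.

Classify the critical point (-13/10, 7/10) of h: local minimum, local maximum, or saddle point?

The Hessian of h is constant: H = [[4, 6], [6, 4]].
det(H) = 4·4 − 6² = -20.
Since det(H) < 0, H is indefinite and the critical point is a saddle point.

saddle point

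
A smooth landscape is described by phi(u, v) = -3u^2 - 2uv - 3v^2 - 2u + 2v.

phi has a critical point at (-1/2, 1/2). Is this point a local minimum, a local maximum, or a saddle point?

local maximum

The Hessian of phi is constant: H = [[-6, -2], [-2, -6]].
det(H) = (-6)·(-6) − (-2)² = 32.
det(H) > 0 and tr(H) = -12 < 0, so H is negative definite and the point is a local maximum.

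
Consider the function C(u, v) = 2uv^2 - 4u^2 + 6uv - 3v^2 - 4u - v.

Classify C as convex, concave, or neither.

neither

The term 2uv^2 is cubic, so the Hessian is not constant.
∂²C/∂v² = 4u - 6, which takes both signs as u varies (negative for sufficiently negative u). A diagonal entry of the Hessian changing sign means the Hessian is neither positive- nor negative-semidefinite on all of R^2.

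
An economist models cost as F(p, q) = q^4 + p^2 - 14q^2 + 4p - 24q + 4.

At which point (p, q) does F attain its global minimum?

(-2, 3)

F(p,q) separates as A(p) + B(q) + 4, so its minimum is min A + min B + 4.
A'(p) = 2p + 4 vanishes at p ∈ {-2}; B'(q) = 4(q - 3)(q + 1)(q + 2) vanishes at q ∈ {-2, -1, 3}.
Local minima of A (where A''>0): A(-2)=-4. Local minima of B: B(-2)=8, B(3)=-117.
So the global minimum of F is A(-2) + B(3) + 4 = -4 − 117 + 4 = -117, attained at (-2, 3).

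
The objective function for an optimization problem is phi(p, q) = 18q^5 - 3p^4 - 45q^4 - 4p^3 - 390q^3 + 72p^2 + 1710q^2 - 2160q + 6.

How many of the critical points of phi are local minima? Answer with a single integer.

2

phi separates as a function of p plus a function of q, so ∇phi=0 decouples.
∂phi/∂p = -12p(p - 3)(p + 4) = 0 at p ∈ {-4, 0, 3}; ∂phi/∂q = 90(q - 3)(q - 2)(q - 1)(q + 4) = 0 at q ∈ {-4, 1, 2, 3}.
The Hessian is diagonal: diag(phi_pp, phi_qq). Second derivatives: phi_pp(-4)=-336, phi_pp(0)=144, phi_pp(3)=-252; phi_qq(-4)=-18900, phi_qq(1)=900, phi_qq(2)=-540, phi_qq(3)=1260.
Local minima occur where both diagonal entries positive: (0, 1), (0, 3). Count: 2.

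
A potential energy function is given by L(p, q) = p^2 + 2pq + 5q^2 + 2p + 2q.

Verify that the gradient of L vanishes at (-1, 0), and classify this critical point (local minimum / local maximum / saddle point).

∇L = (2p + 2q + 2, 2p + 10q + 2); substituting (-1, 0) gives ∇L = (0, 0), so (-1, 0) is indeed a critical point.
The Hessian of L is constant: H = [[2, 2], [2, 10]].
det(H) = 2·10 − 2² = 16.
det(H) > 0 and tr(H) = 12 > 0, so H is positive definite and the point is a local minimum.

local minimum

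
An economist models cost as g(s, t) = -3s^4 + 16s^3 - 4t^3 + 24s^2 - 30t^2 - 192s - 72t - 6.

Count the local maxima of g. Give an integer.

g separates as a function of s plus a function of t, so ∇g=0 decouples.
∂g/∂s = -12(s - 4)(s - 2)(s + 2) = 0 at s ∈ {-2, 2, 4}; ∂g/∂t = -12(t + 2)(t + 3) = 0 at t ∈ {-3, -2}.
The Hessian is diagonal: diag(g_ss, g_tt). Second derivatives: g_ss(-2)=-288, g_ss(2)=96, g_ss(4)=-144; g_tt(-3)=12, g_tt(-2)=-12.
Local maxima occur where both diagonal entries negative: (-2, -2), (4, -2). Count: 2.

2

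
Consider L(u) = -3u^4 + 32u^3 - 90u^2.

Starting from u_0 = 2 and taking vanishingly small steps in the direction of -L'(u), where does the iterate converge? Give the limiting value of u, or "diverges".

L'(u) = -12u(u - 5)(u - 3), so L'(2) = -72.
Gradient descent moves in the -L' direction, i.e. u is increasing.
The nearest critical point in that direction is u = 3, where L'' = 72 > 0 (a local minimum). The iterate converges there.

3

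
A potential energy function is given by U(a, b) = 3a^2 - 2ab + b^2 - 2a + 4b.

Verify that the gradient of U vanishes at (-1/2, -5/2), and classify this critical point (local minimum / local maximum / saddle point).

local minimum

∇U = (6a - 2b - 2, -2a + 2b + 4); substituting (-1/2, -5/2) gives ∇U = (0, 0), so (-1/2, -5/2) is indeed a critical point.
The Hessian of U is constant: H = [[6, -2], [-2, 2]].
det(H) = 6·2 − (-2)² = 8.
det(H) > 0 and tr(H) = 8 > 0, so H is positive definite and the point is a local minimum.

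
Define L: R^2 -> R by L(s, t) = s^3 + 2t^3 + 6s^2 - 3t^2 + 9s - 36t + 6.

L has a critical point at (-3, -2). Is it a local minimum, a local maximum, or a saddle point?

local maximum

The mixed partial ∂²L/∂s∂t is 0, so the Hessian at any point is diag(L_ss, L_tt) = diag(6(s + 2), 6(2t - 1)).
At (-3, -2): H = diag(-6, -30).
Both eigenvalues are negative, so H is negative definite: a local maximum.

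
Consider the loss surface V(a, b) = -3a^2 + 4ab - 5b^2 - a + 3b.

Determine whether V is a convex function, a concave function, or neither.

V is quadratic, so its Hessian is the constant matrix H = [[-6, 4], [4, -10]].
det(H) = 44, tr(H) = -16.
det(H) > 0 and tr(H) < 0, so H is negative definite everywhere: concave.

concave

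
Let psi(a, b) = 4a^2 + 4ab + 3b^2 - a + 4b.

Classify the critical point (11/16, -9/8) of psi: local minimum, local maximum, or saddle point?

local minimum

The Hessian of psi is constant: H = [[8, 4], [4, 6]].
det(H) = 8·6 − 4² = 32.
det(H) > 0 and tr(H) = 14 > 0, so H is positive definite and the point is a local minimum.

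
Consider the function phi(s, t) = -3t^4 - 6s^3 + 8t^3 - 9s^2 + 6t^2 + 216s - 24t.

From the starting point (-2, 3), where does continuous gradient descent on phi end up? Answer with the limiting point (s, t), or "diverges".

diverges

phi is separable, so gradient descent decouples: s follows -∂phi/∂s, t follows -∂phi/∂t.
∂phi/∂s = -18(s - 3)(s + 4); at s=-2 this is 180, so s decreases.
∂phi/∂t = -12(t - 2)(t - 1)(t + 1); at t=3 this is -96, so t increases.
The t-coordinate has no critical point in that direction and runs off to infinity.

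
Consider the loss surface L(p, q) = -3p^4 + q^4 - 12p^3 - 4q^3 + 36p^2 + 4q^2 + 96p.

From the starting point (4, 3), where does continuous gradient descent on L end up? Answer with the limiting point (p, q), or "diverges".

L is separable, so gradient descent decouples: p follows -∂L/∂p, q follows -∂L/∂q.
∂L/∂p = -12(p - 2)(p + 1)(p + 4); at p=4 this is -960, so p increases.
∂L/∂q = 4q(q - 2)(q - 1); at q=3 this is 24, so q decreases.
The p-coordinate has no critical point in that direction and runs off to infinity.

diverges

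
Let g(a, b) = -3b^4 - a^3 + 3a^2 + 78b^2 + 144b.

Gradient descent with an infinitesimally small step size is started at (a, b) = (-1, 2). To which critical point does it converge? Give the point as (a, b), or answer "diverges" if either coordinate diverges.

g is separable, so gradient descent decouples: a follows -∂g/∂a, b follows -∂g/∂b.
∂g/∂a = -3a(a - 2); at a=-1 this is -9, so a increases.
∂g/∂b = -12(b - 4)(b + 1)(b + 3); at b=2 this is 360, so b decreases.
a converges to its nearest critical value 0 (a local min of the a-part); b converges to -1. The iterate converges to (0, -1).

(0, -1)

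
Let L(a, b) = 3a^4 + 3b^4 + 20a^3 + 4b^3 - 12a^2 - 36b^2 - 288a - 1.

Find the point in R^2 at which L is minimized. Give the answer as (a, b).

L(a,b) separates as P(a) + Q(b) − 1, so its minimum is min P + min Q − 1.
P'(a) = 12(a - 2)(a + 3)(a + 4) vanishes at a ∈ {-4, -3, 2}; Q'(b) = 12b(b - 2)(b + 3) vanishes at b ∈ {-3, 0, 2}.
Local minima of P (where P''>0): P(-4)=448, P(2)=-416. Local minima of Q: Q(-3)=-189, Q(2)=-64.
So the global minimum of L is P(2) + Q(-3) − 1 = -416 − 189 − 1 = -606, attained at (2, -3).

(2, -3)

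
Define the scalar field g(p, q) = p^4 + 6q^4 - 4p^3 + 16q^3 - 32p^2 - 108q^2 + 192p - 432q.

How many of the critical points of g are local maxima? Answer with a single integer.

g separates as a function of p plus a function of q, so ∇g=0 decouples.
∂g/∂p = 4(p - 4)(p - 3)(p + 4) = 0 at p ∈ {-4, 3, 4}; ∂g/∂q = 24(q - 3)(q + 2)(q + 3) = 0 at q ∈ {-3, -2, 3}.
The Hessian is diagonal: diag(g_pp, g_qq). Second derivatives: g_pp(-4)=224, g_pp(3)=-28, g_pp(4)=32; g_qq(-3)=144, g_qq(-2)=-120, g_qq(3)=720.
Local maxima occur where both diagonal entries negative: (3, -2). Count: 1.

1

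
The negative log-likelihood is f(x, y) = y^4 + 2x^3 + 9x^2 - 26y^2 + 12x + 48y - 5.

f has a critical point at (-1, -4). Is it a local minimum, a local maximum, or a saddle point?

The mixed partial ∂²f/∂x∂y is 0, so the Hessian at any point is diag(f_xx, f_yy) = diag(6(2x + 3), 4(3y^2 - 13)).
At (-1, -4): H = diag(6, 140).
Both eigenvalues are positive, so H is positive definite: a local minimum.

local minimum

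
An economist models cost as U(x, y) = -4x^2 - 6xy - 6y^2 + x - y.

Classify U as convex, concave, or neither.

U is quadratic, so its Hessian is the constant matrix H = [[-8, -6], [-6, -12]].
det(H) = 60, tr(H) = -20.
det(H) > 0 and tr(H) < 0, so H is negative definite everywhere: concave.

concave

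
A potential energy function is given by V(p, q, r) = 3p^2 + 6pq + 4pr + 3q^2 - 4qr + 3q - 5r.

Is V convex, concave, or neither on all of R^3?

V is quadratic, so its Hessian is the constant matrix H = [[6, 6, 4], [6, 6, -4], [4, -4, 0]].
Leading principal minors: 6, 0, -384.
Neither pattern holds ⇒ H is indefinite ⇒ neither convex nor concave.

neither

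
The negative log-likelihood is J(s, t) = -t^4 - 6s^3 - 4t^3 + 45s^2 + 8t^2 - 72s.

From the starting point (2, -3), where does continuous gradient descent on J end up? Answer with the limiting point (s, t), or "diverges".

(1, 0)

J is separable, so gradient descent decouples: s follows -∂J/∂s, t follows -∂J/∂t.
∂J/∂s = -18(s - 4)(s - 1); at s=2 this is 36, so s decreases.
∂J/∂t = -4t(t - 1)(t + 4); at t=-3 this is -48, so t increases.
s converges to its nearest critical value 1 (a local min of the s-part); t converges to 0. The iterate converges to (1, 0).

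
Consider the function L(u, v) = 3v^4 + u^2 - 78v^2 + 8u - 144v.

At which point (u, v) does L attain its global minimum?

L(u,v) separates as P(u) + Q(v), so its minimum is min P + min Q.
P'(u) = 2u + 8 vanishes at u ∈ {-4}; Q'(v) = 12(v - 4)(v + 1)(v + 3) vanishes at v ∈ {-3, -1, 4}.
Local minima of P (where P''>0): P(-4)=-16. Local minima of Q: Q(-3)=-27, Q(4)=-1056.
So the global minimum of L is P(-4) + Q(4) = -16 − 1056 = -1072, attained at (-4, 4).

(-4, 4)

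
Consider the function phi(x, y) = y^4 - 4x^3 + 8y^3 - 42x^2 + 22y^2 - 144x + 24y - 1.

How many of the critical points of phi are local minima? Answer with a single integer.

phi separates as a function of x plus a function of y, so ∇phi=0 decouples.
∂phi/∂x = -12(x + 3)(x + 4) = 0 at x ∈ {-4, -3}; ∂phi/∂y = 4(y + 1)(y + 2)(y + 3) = 0 at y ∈ {-3, -2, -1}.
The Hessian is diagonal: diag(phi_xx, phi_yy). Second derivatives: phi_xx(-4)=12, phi_xx(-3)=-12; phi_yy(-3)=8, phi_yy(-2)=-4, phi_yy(-1)=8.
Local minima occur where both diagonal entries positive: (-4, -3), (-4, -1). Count: 2.

2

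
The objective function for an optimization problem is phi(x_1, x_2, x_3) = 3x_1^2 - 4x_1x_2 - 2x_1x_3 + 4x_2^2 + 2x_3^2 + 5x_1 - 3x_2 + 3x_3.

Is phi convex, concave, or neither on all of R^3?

phi is quadratic, so its Hessian is the constant matrix H = [[6, -4, -2], [-4, 8, 0], [-2, 0, 4]].
Leading principal minors: 6, 32, 96.
All positive ⇒ H ≻ 0 ⇒ convex.

convex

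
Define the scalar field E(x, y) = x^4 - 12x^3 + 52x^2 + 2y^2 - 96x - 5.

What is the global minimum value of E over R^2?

E(x,y) separates as P(x) + Q(y) − 5, so its minimum is min P + min Q − 5.
P'(x) = 4(x - 4)(x - 3)(x - 2) vanishes at x ∈ {2, 3, 4}; Q'(y) = 4y vanishes at y ∈ {0}.
Local minima of P (where P''>0): P(2)=-64, P(4)=-64. Local minima of Q: Q(0)=0.
So the global minimum of E is P(2) + Q(0) − 5 = -64 + 0 − 5 = -69, attained at (2, 0).

-69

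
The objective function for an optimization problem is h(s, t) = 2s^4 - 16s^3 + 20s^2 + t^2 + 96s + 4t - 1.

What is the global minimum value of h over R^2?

-63

h(s,t) separates as P(s) + Q(t) − 1, so its minimum is min P + min Q − 1.
P'(s) = 8(s - 4)(s - 3)(s + 1) vanishes at s ∈ {-1, 3, 4}; Q'(t) = 2(t + 2) vanishes at t ∈ {-2}.
Local minima of P (where P''>0): P(-1)=-58, P(4)=192. Local minima of Q: Q(-2)=-4.
So the global minimum of h is P(-1) + Q(-2) − 1 = -58 − 4 − 1 = -63, attained at (-1, -2).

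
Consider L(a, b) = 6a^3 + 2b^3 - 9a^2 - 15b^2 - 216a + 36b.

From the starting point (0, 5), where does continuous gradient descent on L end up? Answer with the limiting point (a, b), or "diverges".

(4, 3)

L is separable, so gradient descent decouples: a follows -∂L/∂a, b follows -∂L/∂b.
∂L/∂a = 18(a - 4)(a + 3); at a=0 this is -216, so a increases.
∂L/∂b = 6(b - 3)(b - 2); at b=5 this is 36, so b decreases.
a converges to its nearest critical value 4 (a local min of the a-part); b converges to 3. The iterate converges to (4, 3).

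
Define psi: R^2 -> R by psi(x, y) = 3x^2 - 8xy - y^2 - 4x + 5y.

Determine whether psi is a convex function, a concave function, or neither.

psi is quadratic, so its Hessian is the constant matrix H = [[6, -8], [-8, -2]].
det(H) = -76, tr(H) = 4.
det(H) < 0, so H is indefinite: neither convex nor concave.

neither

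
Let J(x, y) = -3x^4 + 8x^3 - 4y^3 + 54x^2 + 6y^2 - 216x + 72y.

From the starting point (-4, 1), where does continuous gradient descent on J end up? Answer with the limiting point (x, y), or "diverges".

diverges

J is separable, so gradient descent decouples: x follows -∂J/∂x, y follows -∂J/∂y.
∂J/∂x = -12(x - 3)(x - 2)(x + 3); at x=-4 this is 504, so x decreases.
∂J/∂y = -12(y - 3)(y + 2); at y=1 this is 72, so y decreases.
The x-coordinate has no critical point in that direction and runs off to infinity.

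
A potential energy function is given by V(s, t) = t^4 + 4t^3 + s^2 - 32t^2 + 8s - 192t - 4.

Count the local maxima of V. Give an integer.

0

V separates as a function of s plus a function of t, so ∇V=0 decouples.
∂V/∂s = 2(s + 4) = 0 at s ∈ {-4}; ∂V/∂t = 4(t - 4)(t + 3)(t + 4) = 0 at t ∈ {-4, -3, 4}.
The Hessian is diagonal: diag(V_ss, V_tt). Second derivatives: V_ss(-4)=2; V_tt(-4)=32, V_tt(-3)=-28, V_tt(4)=224.
Local maxima occur where both diagonal entries negative: none. Count: 0.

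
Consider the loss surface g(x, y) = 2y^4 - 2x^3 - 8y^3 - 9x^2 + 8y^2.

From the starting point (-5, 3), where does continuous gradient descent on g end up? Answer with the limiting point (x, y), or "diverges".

g is separable, so gradient descent decouples: x follows -∂g/∂x, y follows -∂g/∂y.
∂g/∂x = -6x(x + 3); at x=-5 this is -60, so x increases.
∂g/∂y = 8y(y - 2)(y - 1); at y=3 this is 48, so y decreases.
x converges to its nearest critical value -3 (a local min of the x-part); y converges to 2. The iterate converges to (-3, 2).

(-3, 2)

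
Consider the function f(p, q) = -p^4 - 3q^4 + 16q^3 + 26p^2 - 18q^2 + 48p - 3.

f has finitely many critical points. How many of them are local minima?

f separates as a function of p plus a function of q, so ∇f=0 decouples.
∂f/∂p = -4(p - 4)(p + 1)(p + 3) = 0 at p ∈ {-3, -1, 4}; ∂f/∂q = -12q(q - 3)(q - 1) = 0 at q ∈ {0, 1, 3}.
The Hessian is diagonal: diag(f_pp, f_qq). Second derivatives: f_pp(-3)=-56, f_pp(-1)=40, f_pp(4)=-140; f_qq(0)=-36, f_qq(1)=24, f_qq(3)=-72.
Local minima occur where both diagonal entries positive: (-1, 1). Count: 1.

1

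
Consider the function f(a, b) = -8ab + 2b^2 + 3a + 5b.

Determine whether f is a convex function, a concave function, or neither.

f is quadratic, so its Hessian is the constant matrix H = [[0, -8], [-8, 4]].
det(H) = -64, tr(H) = 4.
det(H) < 0, so H is indefinite: neither convex nor concave.

neither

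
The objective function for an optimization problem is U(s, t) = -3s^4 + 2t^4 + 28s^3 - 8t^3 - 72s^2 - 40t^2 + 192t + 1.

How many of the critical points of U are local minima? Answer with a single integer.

2

U separates as a function of s plus a function of t, so ∇U=0 decouples.
∂U/∂s = -12s(s - 4)(s - 3) = 0 at s ∈ {0, 3, 4}; ∂U/∂t = 8(t - 4)(t - 2)(t + 3) = 0 at t ∈ {-3, 2, 4}.
The Hessian is diagonal: diag(U_ss, U_tt). Second derivatives: U_ss(0)=-144, U_ss(3)=36, U_ss(4)=-48; U_tt(-3)=280, U_tt(2)=-80, U_tt(4)=112.
Local minima occur where both diagonal entries positive: (3, -3), (3, 4). Count: 2.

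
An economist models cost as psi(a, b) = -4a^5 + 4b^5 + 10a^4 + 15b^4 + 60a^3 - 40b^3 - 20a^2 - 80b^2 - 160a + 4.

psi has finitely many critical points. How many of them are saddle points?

psi separates as a function of a plus a function of b, so ∇psi=0 decouples.
∂psi/∂a = -20(a - 4)(a - 1)(a + 1)(a + 2) = 0 at a ∈ {-2, -1, 1, 4}; ∂psi/∂b = 20b(b - 2)(b + 1)(b + 4) = 0 at b ∈ {-4, -1, 0, 2}.
The Hessian is diagonal: diag(psi_aa, psi_bb). Second derivatives: psi_aa(-2)=360, psi_aa(-1)=-200, psi_aa(1)=360, psi_aa(4)=-1800; psi_bb(-4)=-1440, psi_bb(-1)=180, psi_bb(0)=-160, psi_bb(2)=720.
Saddle points occur where the two diagonal entries have opposite signs: (-2, -4), (-2, 0), (-1, -1), (-1, 2), (1, -4), (1, 0), (4, -1), (4, 2). Count: 8.

8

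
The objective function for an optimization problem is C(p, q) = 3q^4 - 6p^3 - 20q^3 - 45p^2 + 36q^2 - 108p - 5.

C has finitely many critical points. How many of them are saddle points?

3

C separates as a function of p plus a function of q, so ∇C=0 decouples.
∂C/∂p = -18(p + 2)(p + 3) = 0 at p ∈ {-3, -2}; ∂C/∂q = 12q(q - 3)(q - 2) = 0 at q ∈ {0, 2, 3}.
The Hessian is diagonal: diag(C_pp, C_qq). Second derivatives: C_pp(-3)=18, C_pp(-2)=-18; C_qq(0)=72, C_qq(2)=-24, C_qq(3)=36.
Saddle points occur where the two diagonal entries have opposite signs: (-3, 2), (-2, 0), (-2, 3). Count: 3.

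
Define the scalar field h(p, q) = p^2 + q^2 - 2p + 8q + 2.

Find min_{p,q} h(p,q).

-15

h(p,q) separates as A(p) + B(q) + 2, so its minimum is min A + min B + 2.
A'(p) = 2p - 2 vanishes at p ∈ {1}; B'(q) = 2q + 8 vanishes at q ∈ {-4}.
Local minima of A (where A''>0): A(1)=-1. Local minima of B: B(-4)=-16.
So the global minimum of h is A(1) + B(-4) + 2 = -1 − 16 + 2 = -15, attained at (1, -4).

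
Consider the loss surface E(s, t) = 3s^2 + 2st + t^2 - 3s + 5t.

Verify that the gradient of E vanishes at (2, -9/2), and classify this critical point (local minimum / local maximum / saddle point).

∇E = (6s + 2t - 3, 2s + 2t + 5); substituting (2, -9/2) gives ∇E = (0, 0), so (2, -9/2) is indeed a critical point.
The Hessian of E is constant: H = [[6, 2], [2, 2]].
det(H) = 6·2 − 2² = 8.
det(H) > 0 and tr(H) = 8 > 0, so H is positive definite and the point is a local minimum.

local minimum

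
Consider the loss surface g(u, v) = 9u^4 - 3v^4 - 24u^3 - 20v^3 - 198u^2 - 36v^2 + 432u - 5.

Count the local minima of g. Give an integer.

g separates as a function of u plus a function of v, so ∇g=0 decouples.
∂g/∂u = 36(u - 4)(u - 1)(u + 3) = 0 at u ∈ {-3, 1, 4}; ∂g/∂v = -12v(v + 2)(v + 3) = 0 at v ∈ {-3, -2, 0}.
The Hessian is diagonal: diag(g_uu, g_vv). Second derivatives: g_uu(-3)=1008, g_uu(1)=-432, g_uu(4)=756; g_vv(-3)=-36, g_vv(-2)=24, g_vv(0)=-72.
Local minima occur where both diagonal entries positive: (-3, -2), (4, -2). Count: 2.

2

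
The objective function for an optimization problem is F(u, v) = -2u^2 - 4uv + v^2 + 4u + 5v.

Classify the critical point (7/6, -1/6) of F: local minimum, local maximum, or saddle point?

The Hessian of F is constant: H = [[-4, -4], [-4, 2]].
det(H) = (-4)·2 − (-4)² = -24.
Since det(H) < 0, H is indefinite and the critical point is a saddle point.

saddle point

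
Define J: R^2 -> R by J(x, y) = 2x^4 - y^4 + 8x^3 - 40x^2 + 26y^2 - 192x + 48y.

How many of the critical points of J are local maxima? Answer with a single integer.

J separates as a function of x plus a function of y, so ∇J=0 decouples.
∂J/∂x = 8(x - 3)(x + 2)(x + 4) = 0 at x ∈ {-4, -2, 3}; ∂J/∂y = -4(y - 4)(y + 1)(y + 3) = 0 at y ∈ {-3, -1, 4}.
The Hessian is diagonal: diag(J_xx, J_yy). Second derivatives: J_xx(-4)=112, J_xx(-2)=-80, J_xx(3)=280; J_yy(-3)=-56, J_yy(-1)=40, J_yy(4)=-140.
Local maxima occur where both diagonal entries negative: (-2, -3), (-2, 4). Count: 2.

2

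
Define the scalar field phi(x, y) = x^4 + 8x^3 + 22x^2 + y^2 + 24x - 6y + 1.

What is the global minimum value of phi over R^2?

phi(x,y) separates as P(x) + Q(y) + 1, so its minimum is min P + min Q + 1.
P'(x) = 4(x + 1)(x + 2)(x + 3) vanishes at x ∈ {-3, -2, -1}; Q'(y) = 2y - 6 vanishes at y ∈ {3}.
Local minima of P (where P''>0): P(-3)=-9, P(-1)=-9. Local minima of Q: Q(3)=-9.
So the global minimum of phi is P(-3) + Q(3) + 1 = -9 − 9 + 1 = -17, attained at (-3, 3).

-17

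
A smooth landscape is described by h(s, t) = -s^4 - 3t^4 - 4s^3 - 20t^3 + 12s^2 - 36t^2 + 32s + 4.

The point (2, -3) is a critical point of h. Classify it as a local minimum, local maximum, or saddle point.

The mixed partial ∂²h/∂s∂t is 0, so the Hessian at any point is diag(h_ss, h_tt) = diag(12(-s^2 - 2s + 2), -12(3t^2 + 10t + 6)).
At (2, -3): H = diag(-72, -36).
Both eigenvalues are negative, so H is negative definite: a local maximum.

local maximum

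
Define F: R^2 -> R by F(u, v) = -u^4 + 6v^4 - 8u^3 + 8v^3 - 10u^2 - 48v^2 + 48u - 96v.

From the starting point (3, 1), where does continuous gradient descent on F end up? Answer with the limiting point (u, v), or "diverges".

diverges

F is separable, so gradient descent decouples: u follows -∂F/∂u, v follows -∂F/∂v.
∂F/∂u = -4(u - 1)(u + 3)(u + 4); at u=3 this is -336, so u increases.
∂F/∂v = 24(v - 2)(v + 1)(v + 2); at v=1 this is -144, so v increases.
The u-coordinate has no critical point in that direction and runs off to infinity.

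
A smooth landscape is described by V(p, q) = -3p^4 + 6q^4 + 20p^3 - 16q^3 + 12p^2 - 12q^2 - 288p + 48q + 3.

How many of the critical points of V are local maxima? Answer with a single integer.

V separates as a function of p plus a function of q, so ∇V=0 decouples.
∂V/∂p = -12(p - 4)(p - 3)(p + 2) = 0 at p ∈ {-2, 3, 4}; ∂V/∂q = 24(q - 2)(q - 1)(q + 1) = 0 at q ∈ {-1, 1, 2}.
The Hessian is diagonal: diag(V_pp, V_qq). Second derivatives: V_pp(-2)=-360, V_pp(3)=60, V_pp(4)=-72; V_qq(-1)=144, V_qq(1)=-48, V_qq(2)=72.
Local maxima occur where both diagonal entries negative: (-2, 1), (4, 1). Count: 2.

2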